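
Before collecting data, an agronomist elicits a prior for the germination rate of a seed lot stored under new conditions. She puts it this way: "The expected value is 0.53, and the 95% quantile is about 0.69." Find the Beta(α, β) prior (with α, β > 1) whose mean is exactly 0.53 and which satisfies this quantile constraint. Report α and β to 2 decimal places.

α ≈ 13.24, β ≈ 11.74

With mean 0.53 fixed, write α = 0.53s, β = 0.47s where s = α+β.
Need P(θ < 0.69) = 0.95 under Beta(0.53s, 0.47s). Normal approximation: (q−m)/√(m(1−m)/s) ≈ z_{0.95} = 1.64, so s ≈ 0.53·0.47·(1.64)²/(0.69−0.53)² = 26.3.
At s = 26.3: P(θ<0.69) ≈ 0.954. Adjusting to match 0.95 gives s ≈ 24.98.
So α = 0.53·24.98 ≈ 13.24, β = 0.47·24.98 ≈ 11.74.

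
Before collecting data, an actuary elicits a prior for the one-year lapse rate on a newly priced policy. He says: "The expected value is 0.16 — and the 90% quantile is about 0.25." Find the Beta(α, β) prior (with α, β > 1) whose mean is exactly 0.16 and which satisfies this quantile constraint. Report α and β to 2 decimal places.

α ≈ 4.69, β ≈ 24.60

With mean 0.16 fixed, write α = 0.16s, β = 0.84s where s = α+β.
Need P(θ < 0.25) = 0.9 under Beta(0.16s, 0.84s). Normal approximation: (q−m)/√(m(1−m)/s) ≈ z_{0.9} = 1.28, so s ≈ 0.16·0.84·(1.28)²/(0.25−0.16)² = 27.3.
At s = 27.3: P(θ<0.25) ≈ 0.893. Adjusting to match 0.9 gives s ≈ 29.29.
So α = 0.16·29.29 ≈ 4.69, β = 0.84·29.29 ≈ 24.60.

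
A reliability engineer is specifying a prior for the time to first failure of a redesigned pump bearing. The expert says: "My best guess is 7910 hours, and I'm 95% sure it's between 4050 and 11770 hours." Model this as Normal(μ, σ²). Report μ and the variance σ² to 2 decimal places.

A symmetric 95% interval runs μ ± z·σ with z = 1.96.
Half-width = 3860, so σ = 3860/1.96 = 1969.424 and σ² = 3878630.67.
μ is the stated best guess, 7910.00.

μ = 7910.00, σ² = 3878630.67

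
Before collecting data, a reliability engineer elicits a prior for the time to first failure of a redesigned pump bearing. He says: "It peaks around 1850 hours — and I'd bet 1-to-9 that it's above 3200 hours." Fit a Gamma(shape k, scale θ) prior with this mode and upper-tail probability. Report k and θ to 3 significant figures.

k ≈ 7.32, θ ≈ 293

Gamma(k,θ) with k>1 has mode (k−1)θ, so θ = 1850/(k−1).
Need P(X < 3200) = 0.9 with θ tied to k this way. Start at k = 2, θ = 1850: P(X<3200) ≈ 0.516.
Too low — raise k to concentrate. Iterating converges to k ≈ 7.32.
Then θ = 1850/(7.32−1) ≈ 293.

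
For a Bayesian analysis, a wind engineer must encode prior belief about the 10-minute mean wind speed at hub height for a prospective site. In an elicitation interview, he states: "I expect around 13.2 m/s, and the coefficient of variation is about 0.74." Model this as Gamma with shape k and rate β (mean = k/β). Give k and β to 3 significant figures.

For Gamma(k, rate β): mean = k/β, variance = k/β², so CV = 1/√k.
CV = 0.74, hence k = 1/CV² = 1.83.
Then β = k/mean = 1.83/13.2 = 0.138.

k ≈ 1.83, β ≈ 0.138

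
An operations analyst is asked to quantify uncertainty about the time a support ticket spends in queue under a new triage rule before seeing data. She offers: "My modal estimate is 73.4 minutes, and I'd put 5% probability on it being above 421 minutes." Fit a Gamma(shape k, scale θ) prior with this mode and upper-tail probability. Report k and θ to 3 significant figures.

k ≈ 1.76, θ ≈ 96.9

Gamma(k,θ) with k>1 has mode (k−1)θ, so θ = 73.4/(k−1).
Need P(X < 421) = 0.95 with θ tied to k this way. Start at k = 2, θ = 73.4: P(X<421) ≈ 0.978.
Too high — lower k to spread out. Iterating converges to k ≈ 1.76.
Then θ = 73.4/(1.76−1) ≈ 96.9.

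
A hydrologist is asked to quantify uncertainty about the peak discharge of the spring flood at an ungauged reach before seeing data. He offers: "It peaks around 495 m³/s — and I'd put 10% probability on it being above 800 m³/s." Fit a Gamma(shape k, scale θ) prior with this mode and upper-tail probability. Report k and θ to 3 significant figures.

Gamma(k,θ) with k>1 has mode (k−1)θ, so θ = 495/(k−1).
Need P(X < 800) = 0.9 with θ tied to k this way. Start at k = 2, θ = 495: P(X<800) ≈ 0.480.
Too low — raise k to concentrate. Iterating converges to k ≈ 9.16.
Then θ = 495/(9.16−1) ≈ 60.6.

k ≈ 9.16, θ ≈ 60.6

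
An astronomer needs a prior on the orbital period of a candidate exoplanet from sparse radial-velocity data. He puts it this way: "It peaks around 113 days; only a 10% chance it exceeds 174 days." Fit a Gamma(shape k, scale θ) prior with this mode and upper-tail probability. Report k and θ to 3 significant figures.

k ≈ 11, θ ≈ 11.3

Gamma(k,θ) with k>1 has mode (k−1)θ, so θ = 113/(k−1).
Need P(X < 174) = 0.9 with θ tied to k this way. Start at k = 2, θ = 113: P(X<174) ≈ 0.455.
Too low — raise k to concentrate. Iterating converges to k ≈ 11.
Then θ = 113/(11−1) ≈ 11.3.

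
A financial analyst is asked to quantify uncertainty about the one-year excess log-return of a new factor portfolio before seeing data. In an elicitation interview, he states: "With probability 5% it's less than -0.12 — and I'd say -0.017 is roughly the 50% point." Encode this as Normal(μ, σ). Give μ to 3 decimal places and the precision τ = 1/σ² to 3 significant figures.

The p-quantile of Normal(μ,σ) is μ + z_p·σ, with z_{0.05} = -1.645 and z_{0.5} = 0.
Eliminate σ: μ = (z₂·x₁ − z₁·x₂)/(z₂ − z₁) = (0·-0.12 − (-1.645)·-0.017)/1.645 = -0.017.
Then σ = (x₂ − x₁)/(z₂ − z₁) = (-0.017 − -0.12)/1.645 = 0.063.
Precision τ = 1/σ² = 1/0.06262² = 255.

μ = -0.017, τ = 255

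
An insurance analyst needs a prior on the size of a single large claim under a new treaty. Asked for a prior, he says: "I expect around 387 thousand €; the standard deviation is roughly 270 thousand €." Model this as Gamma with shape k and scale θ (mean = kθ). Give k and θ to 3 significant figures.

k ≈ 2.05, θ ≈ 188

For Gamma(k, scale θ): mean = kθ, variance = kθ², so CV = 1/√k.
CV = SD/mean = 270/387 = 0.6977, hence k = 1/CV² = 2.05.
Then θ = mean/k = 387/2.05 = 188.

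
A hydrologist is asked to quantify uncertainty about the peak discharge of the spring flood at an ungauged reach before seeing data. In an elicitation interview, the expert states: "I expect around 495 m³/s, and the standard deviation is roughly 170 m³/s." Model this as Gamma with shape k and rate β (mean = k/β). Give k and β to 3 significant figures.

For Gamma(k, rate β): mean = k/β, variance = k/β², so CV = 1/√k.
CV = SD/mean = 170/495 = 0.3434, hence k = 1/CV² = 8.48.
Then β = k/mean = 8.48/495 = 0.0171.

k ≈ 8.48, β ≈ 0.0171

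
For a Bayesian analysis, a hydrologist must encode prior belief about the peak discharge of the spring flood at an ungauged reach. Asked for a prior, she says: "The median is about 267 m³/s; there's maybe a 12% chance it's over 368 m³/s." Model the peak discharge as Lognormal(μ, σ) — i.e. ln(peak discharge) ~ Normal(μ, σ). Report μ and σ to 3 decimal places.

If T ~ Lognormal(μ,σ) then ln T ~ Normal(μ,σ), so the p-quantile of ln T is μ + z_p·σ.
ln(267) = 5.587 and ln(368) = 5.908; z_{0.5} = 0, z_{0.88} = 1.175.
σ = (5.908 − 5.587)/(1.175 − (0)) = 0.273.
μ = 5.587 − (0)·0.273 = 5.587.

μ ≈ 5.587, σ ≈ 0.273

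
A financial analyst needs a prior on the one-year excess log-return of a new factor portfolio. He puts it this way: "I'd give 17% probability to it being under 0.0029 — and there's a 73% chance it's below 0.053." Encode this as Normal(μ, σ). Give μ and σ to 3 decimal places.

The p-quantile of Normal(μ,σ) is μ + z_p·σ, with z_{0.17} = -0.9542 and z_{0.73} = 0.6128.
Eliminate σ: μ = (z₂·x₁ − z₁·x₂)/(z₂ − z₁) = (0.6128·0.0029 − (-0.9542)·0.053)/1.567 = 0.033.
Then σ = (x₂ − x₁)/(z₂ − z₁) = (0.053 − 0.0029)/1.567 = 0.032.

μ = 0.033, σ = 0.032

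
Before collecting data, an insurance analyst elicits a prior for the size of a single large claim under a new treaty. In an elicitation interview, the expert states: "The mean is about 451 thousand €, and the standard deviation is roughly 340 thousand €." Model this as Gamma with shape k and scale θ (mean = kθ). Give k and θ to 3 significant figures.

For Gamma(k, scale θ): mean = kθ, variance = kθ², so CV = 1/√k.
CV = SD/mean = 340/451 = 0.7539, hence k = 1/CV² = 1.76.
Then θ = mean/k = 451/1.76 = 256.

k ≈ 1.76, θ ≈ 256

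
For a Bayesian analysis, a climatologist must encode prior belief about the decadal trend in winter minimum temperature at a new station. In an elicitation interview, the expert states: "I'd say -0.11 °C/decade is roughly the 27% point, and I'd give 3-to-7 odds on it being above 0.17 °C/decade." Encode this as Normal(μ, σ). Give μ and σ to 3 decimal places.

The p-quantile of Normal(μ,σ) is μ + z_p·σ, with z_{0.27} = -0.6128 and z_{0.7} = 0.5244.
Eliminate σ: μ = (z₂·x₁ − z₁·x₂)/(z₂ − z₁) = (0.5244·-0.11 − (-0.6128)·0.17)/1.137 = 0.041.
Then σ = (x₂ − x₁)/(z₂ − z₁) = (0.17 − -0.11)/1.137 = 0.246.

μ = 0.041, σ = 0.246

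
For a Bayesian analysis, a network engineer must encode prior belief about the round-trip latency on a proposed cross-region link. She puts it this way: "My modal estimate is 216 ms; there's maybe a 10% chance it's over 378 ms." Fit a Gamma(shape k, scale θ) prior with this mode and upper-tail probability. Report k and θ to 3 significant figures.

Gamma(k,θ) with k>1 has mode (k−1)θ, so θ = 216/(k−1).
Need P(X < 378) = 0.9 with θ tied to k this way. Start at k = 2, θ = 216: P(X<378) ≈ 0.522.
Too low — raise k to concentrate. Iterating converges to k ≈ 7.06.
Then θ = 216/(7.06−1) ≈ 35.6.

k ≈ 7.06, θ ≈ 35.6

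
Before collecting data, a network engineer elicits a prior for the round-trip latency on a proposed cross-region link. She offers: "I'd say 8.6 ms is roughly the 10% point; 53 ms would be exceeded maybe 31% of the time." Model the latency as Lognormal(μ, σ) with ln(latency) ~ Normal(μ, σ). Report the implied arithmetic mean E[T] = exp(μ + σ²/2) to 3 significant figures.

If T ~ Lognormal(μ,σ) then ln T ~ Normal(μ,σ), so the p-quantile of ln T is μ + z_p·σ.
ln(8.6) = 2.152 and ln(53) = 3.97; z_{0.1} = -1.282, z_{0.69} = 0.4959.
σ = (3.97 − 2.152)/(0.4959 − (-1.282)) = 1.023.
μ = 2.152 − (-1.282)·1.023 = 3.463.
E[T] = exp(μ + σ²/2) = exp(3.463 + 0.5234) = 53.9 ms.

E[T] ≈ 53.9 ms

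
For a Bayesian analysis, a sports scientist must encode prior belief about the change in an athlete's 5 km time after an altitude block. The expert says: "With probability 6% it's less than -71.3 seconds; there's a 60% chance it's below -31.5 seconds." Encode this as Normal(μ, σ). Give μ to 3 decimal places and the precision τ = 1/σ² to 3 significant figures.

μ = -37.077, τ = 0.00206

For Normal(μ,σ), the p-quantile is μ + z_p·σ. Here z_{0.06} = -1.555, z_{0.6} = 0.2533.
So -71.3 = μ − 1.555σ and -31.5 = μ + 0.2533σ.
Subtracting: σ = (-31.5 − -71.3)/(0.2533 − (-1.555)) = 22.012.
Then μ = -71.3 − (-1.555)·22.012 = -37.077.
Precision τ = 1/σ² = 1/22.01² = 0.00206.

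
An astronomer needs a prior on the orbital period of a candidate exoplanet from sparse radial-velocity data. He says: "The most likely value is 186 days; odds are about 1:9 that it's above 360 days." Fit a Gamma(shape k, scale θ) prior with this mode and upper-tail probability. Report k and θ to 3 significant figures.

k ≈ 5.39, θ ≈ 42.4

Gamma(k,θ) with k>1 has mode (k−1)θ, so θ = 186/(k−1).
Need P(X < 360) = 0.9 with θ tied to k this way. Start at k = 2, θ = 186: P(X<360) ≈ 0.576.
Too low — raise k to concentrate. Iterating converges to k ≈ 5.39.
Then θ = 186/(5.39−1) ≈ 42.4.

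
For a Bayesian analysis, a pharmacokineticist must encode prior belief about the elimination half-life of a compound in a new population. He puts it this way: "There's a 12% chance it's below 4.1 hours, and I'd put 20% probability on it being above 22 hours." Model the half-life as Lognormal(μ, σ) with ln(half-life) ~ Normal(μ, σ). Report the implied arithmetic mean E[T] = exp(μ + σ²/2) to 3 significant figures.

E[T] ≈ 15.4 hours

If T ~ Lognormal(μ,σ) then ln T ~ Normal(μ,σ), so the p-quantile of ln T is μ + z_p·σ.
ln(4.1) = 1.411 and ln(22) = 3.091; z_{0.12} = -1.175, z_{0.8} = 0.8416.
σ = (3.091 − 1.411)/(0.8416 − (-1.175)) = 0.833.
μ = 1.411 − (-1.175)·0.833 = 2.390.
E[T] = exp(μ + σ²/2) = exp(2.390 + 0.3470) = 15.4 hours.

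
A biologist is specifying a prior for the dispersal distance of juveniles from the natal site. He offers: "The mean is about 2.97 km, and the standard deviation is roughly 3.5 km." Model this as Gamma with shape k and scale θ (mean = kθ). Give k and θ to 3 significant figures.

For Gamma(k, scale θ): mean = kθ, variance = kθ², so CV = 1/√k.
CV = SD/mean = 3.5/2.97 = 1.178, hence k = 1/CV² = 0.72.
Then θ = mean/k = 2.97/0.72 = 4.12.

k ≈ 0.72, θ ≈ 4.12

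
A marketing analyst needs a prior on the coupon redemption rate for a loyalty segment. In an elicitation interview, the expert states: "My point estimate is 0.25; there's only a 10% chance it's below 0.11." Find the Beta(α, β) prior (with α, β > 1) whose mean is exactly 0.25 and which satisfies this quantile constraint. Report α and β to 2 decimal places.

With mean 0.25 fixed, write α = 0.25s, β = 0.75s where s = α+β.
Need P(θ < 0.11) = 0.1 under Beta(0.25s, 0.75s). Normal approximation: (q−m)/√(m(1−m)/s) ≈ z_{0.1} = -1.28, so s ≈ 0.25·0.75·(-1.28)²/(0.11−0.25)² = 15.7.
At s = 15.7: P(θ<0.11) ≈ 0.076. Adjusting to match 0.1 gives s ≈ 13.08.
So α = 0.25·13.08 ≈ 3.27, β = 0.75·13.08 ≈ 9.81.

α ≈ 3.27, β ≈ 9.81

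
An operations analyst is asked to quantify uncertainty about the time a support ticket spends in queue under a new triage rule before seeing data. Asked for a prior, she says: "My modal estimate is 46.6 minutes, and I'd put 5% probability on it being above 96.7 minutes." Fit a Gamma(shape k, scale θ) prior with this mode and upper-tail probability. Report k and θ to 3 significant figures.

Gamma(k,θ) with k>1 has mode (k−1)θ, so θ = 46.6/(k−1).
Need P(X < 96.7) = 0.95 with θ tied to k this way. Start at k = 2, θ = 46.6: P(X<96.7) ≈ 0.614.
Too low — raise k to concentrate. Iterating converges to k ≈ 6.19.
Then θ = 46.6/(6.19−1) ≈ 8.98.

k ≈ 6.19, θ ≈ 8.98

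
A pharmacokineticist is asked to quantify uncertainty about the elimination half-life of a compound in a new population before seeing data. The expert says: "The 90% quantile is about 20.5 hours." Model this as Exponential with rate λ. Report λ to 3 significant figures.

P(T < 20.5) = 1 − e^(−λ·20.5) = 0.9, so λ = −ln(1−0.9)/20.5 = −ln(0.1)/20.5 = 0.112.

λ ≈ 0.112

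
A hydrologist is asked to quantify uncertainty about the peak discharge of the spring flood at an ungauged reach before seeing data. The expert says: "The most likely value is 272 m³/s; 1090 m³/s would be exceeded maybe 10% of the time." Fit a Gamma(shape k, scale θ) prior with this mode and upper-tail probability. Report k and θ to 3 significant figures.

Gamma(k,θ) with k>1 has mode (k−1)θ, so θ = 272/(k−1).
Need P(X < 1090) = 0.9 with θ tied to k this way. Start at k = 2, θ = 272: P(X<1090) ≈ 0.909.
Too high — lower k to spread out. Iterating converges to k ≈ 1.95.
Then θ = 272/(1.95−1) ≈ 285.

k ≈ 1.95, θ ≈ 285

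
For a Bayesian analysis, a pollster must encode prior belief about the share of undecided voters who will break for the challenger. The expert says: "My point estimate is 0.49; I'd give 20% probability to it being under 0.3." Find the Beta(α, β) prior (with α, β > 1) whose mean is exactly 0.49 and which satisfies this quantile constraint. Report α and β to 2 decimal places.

With mean 0.49 fixed, write α = 0.49s, β = 0.51s where s = α+β.
Need P(θ < 0.3) = 0.2 under Beta(0.49s, 0.51s). Normal approximation: (q−m)/√(m(1−m)/s) ≈ z_{0.2} = -0.842, so s ≈ 0.49·0.51·(-0.842)²/(0.3−0.49)² = 4.9.
At s = 4.9: P(θ<0.3) ≈ 0.203. Adjusting to match 0.2 gives s ≈ 5.02.
So α = 0.49·5.02 ≈ 2.46, β = 0.51·5.02 ≈ 2.56.

α ≈ 2.46, β ≈ 2.56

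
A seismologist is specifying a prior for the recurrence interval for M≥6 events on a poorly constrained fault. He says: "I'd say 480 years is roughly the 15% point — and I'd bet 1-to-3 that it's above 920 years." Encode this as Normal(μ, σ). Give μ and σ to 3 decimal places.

For Normal(μ,σ), the p-quantile is μ + z_p·σ. Here z_{0.15} = -1.036, z_{0.75} = 0.6745.
So 480 = μ − 1.036σ and 920 = μ + 0.6745σ.
Subtracting: σ = (920 − 480)/(0.6745 − (-1.036)) = 257.171.
Then μ = 480 − (-1.036)·257.171 = 746.541.

μ = 746.541, σ = 257.171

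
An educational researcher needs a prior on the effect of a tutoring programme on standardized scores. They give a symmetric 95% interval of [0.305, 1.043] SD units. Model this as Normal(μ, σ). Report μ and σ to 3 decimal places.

μ = 0.674, σ = 0.188

A symmetric 95% interval runs μ ± z·σ with z = 1.96.
Half-width = 0.369, so σ = 0.369/1.96 = 0.188.
μ is the interval midpoint, 0.674.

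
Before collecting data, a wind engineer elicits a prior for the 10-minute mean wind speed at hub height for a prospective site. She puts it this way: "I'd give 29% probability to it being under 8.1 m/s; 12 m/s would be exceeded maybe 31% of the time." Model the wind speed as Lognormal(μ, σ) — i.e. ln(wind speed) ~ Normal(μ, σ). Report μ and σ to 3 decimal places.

μ ≈ 2.299, σ ≈ 0.375

If T ~ Lognormal(μ,σ) then ln T ~ Normal(μ,σ), so the p-quantile of ln T is μ + z_p·σ.
ln(8.1) = 2.092 and ln(12) = 2.485; z_{0.29} = -0.5534, z_{0.69} = 0.4959.
σ = (2.485 − 2.092)/(0.4959 − (-0.5534)) = 0.375.
μ = 2.092 − (-0.5534)·0.375 = 2.299.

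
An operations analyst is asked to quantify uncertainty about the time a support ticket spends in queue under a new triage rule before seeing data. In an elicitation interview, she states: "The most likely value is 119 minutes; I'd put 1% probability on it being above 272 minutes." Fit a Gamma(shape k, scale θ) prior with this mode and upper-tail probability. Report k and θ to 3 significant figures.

Gamma(k,θ) with k>1 has mode (k−1)θ, so θ = 119/(k−1).
Need P(X < 272) = 0.99 with θ tied to k this way. Start at k = 2, θ = 119: P(X<272) ≈ 0.666.
Too low — raise k to concentrate. Iterating converges to k ≈ 8.
Then θ = 119/(8−1) ≈ 17.

k ≈ 8, θ ≈ 17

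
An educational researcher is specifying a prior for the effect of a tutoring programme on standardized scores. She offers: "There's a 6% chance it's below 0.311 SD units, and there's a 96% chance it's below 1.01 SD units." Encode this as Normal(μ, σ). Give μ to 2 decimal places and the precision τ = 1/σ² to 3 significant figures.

For Normal(μ,σ), the p-quantile is μ + z_p·σ. Here z_{0.06} = -1.555, z_{0.96} = 1.751.
So 0.311 = μ − 1.555σ and 1.01 = μ + 1.751σ.
Subtracting: σ = (1.01 − 0.311)/(1.751 − (-1.555)) = 0.21.
Then μ = 0.311 − (-1.555)·0.21 = 0.64.
Precision τ = 1/σ² = 1/0.2115² = 22.4.

μ = 0.64, τ = 22.4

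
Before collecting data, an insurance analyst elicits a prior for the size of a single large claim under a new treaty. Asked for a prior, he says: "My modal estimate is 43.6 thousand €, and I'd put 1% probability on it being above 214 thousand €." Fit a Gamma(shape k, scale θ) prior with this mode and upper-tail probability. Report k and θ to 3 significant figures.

Gamma(k,θ) with k>1 has mode (k−1)θ, so θ = 43.6/(k−1).
Need P(X < 214) = 0.99 with θ tied to k this way. Start at k = 2, θ = 43.6: P(X<214) ≈ 0.956.
Too low — raise k to concentrate. Iterating converges to k ≈ 2.56.
Then θ = 43.6/(2.56−1) ≈ 28.

k ≈ 2.56, θ ≈ 28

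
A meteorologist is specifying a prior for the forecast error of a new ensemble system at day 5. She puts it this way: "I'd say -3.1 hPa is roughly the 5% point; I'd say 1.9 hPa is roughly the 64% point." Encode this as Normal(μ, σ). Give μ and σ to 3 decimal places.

The p-quantile of Normal(μ,σ) is μ + z_p·σ, with z_{0.05} = -1.645 and z_{0.64} = 0.3585.
Eliminate σ: μ = (z₂·x₁ − z₁·x₂)/(z₂ − z₁) = (0.3585·-3.1 − (-1.645)·1.9)/2.003 = 1.005.
Then σ = (x₂ − x₁)/(z₂ − z₁) = (1.9 − -3.1)/2.003 = 2.496.

μ = 1.005, σ = 2.496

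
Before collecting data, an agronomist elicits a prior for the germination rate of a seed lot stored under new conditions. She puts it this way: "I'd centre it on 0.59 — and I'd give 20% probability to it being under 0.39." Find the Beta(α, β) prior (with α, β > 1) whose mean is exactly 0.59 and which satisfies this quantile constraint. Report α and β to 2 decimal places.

With mean 0.59 fixed, write α = 0.59s, β = 0.41s where s = α+β.
Need P(θ < 0.39) = 0.2 under Beta(0.59s, 0.41s). Normal approximation: (q−m)/√(m(1−m)/s) ≈ z_{0.2} = -0.842, so s ≈ 0.59·0.41·(-0.842)²/(0.39−0.59)² = 4.3.
At s = 4.3: P(θ<0.39) ≈ 0.198. Adjusting to match 0.2 gives s ≈ 4.22.
So α = 0.59·4.22 ≈ 2.49, β = 0.41·4.22 ≈ 1.73.

α ≈ 2.49, β ≈ 1.73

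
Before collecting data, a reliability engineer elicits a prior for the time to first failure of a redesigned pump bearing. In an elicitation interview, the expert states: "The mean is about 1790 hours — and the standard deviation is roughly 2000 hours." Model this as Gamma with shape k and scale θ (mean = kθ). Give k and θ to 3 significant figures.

For Gamma(k, scale θ): mean = kθ, variance = kθ², so CV = 1/√k.
CV = SD/mean = 2000/1790 = 1.117, hence k = 1/CV² = 0.801.
Then θ = mean/k = 1790/0.801 = 2230.

k ≈ 0.801, θ ≈ 2230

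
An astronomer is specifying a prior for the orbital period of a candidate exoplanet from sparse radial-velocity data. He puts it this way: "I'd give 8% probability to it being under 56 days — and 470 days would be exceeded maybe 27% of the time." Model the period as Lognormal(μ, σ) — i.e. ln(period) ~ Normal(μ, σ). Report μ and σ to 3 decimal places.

If T ~ Lognormal(μ,σ) then ln T ~ Normal(μ,σ), so the p-quantile of ln T is μ + z_p·σ.
ln(56) = 4.025 and ln(470) = 6.153; z_{0.08} = -1.405, z_{0.73} = 0.6128.
σ = (6.153 − 4.025)/(0.6128 − (-1.405)) = 1.054.
μ = 4.025 − (-1.405)·1.054 = 5.507.

μ ≈ 5.507, σ ≈ 1.054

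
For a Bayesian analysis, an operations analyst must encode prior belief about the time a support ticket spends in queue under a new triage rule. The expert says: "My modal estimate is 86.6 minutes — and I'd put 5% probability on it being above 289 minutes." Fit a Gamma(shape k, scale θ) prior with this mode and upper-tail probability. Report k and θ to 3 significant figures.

k ≈ 2.79, θ ≈ 48.3

Gamma(k,θ) with k>1 has mode (k−1)θ, so θ = 86.6/(k−1).
Need P(X < 289) = 0.95 with θ tied to k this way. Start at k = 2, θ = 86.6: P(X<289) ≈ 0.846.
Too low — raise k to concentrate. Iterating converges to k ≈ 2.79.
Then θ = 86.6/(2.79−1) ≈ 48.3.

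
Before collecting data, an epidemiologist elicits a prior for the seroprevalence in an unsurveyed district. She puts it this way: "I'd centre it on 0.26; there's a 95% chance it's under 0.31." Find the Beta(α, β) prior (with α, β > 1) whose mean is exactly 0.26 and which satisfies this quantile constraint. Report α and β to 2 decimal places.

With mean 0.26 fixed, write α = 0.26s, β = 0.74s where s = α+β.
Need P(θ < 0.31) = 0.95 under Beta(0.26s, 0.74s). Normal approximation: (q−m)/√(m(1−m)/s) ≈ z_{0.95} = 1.64, so s ≈ 0.26·0.74·(1.64)²/(0.31−0.26)² = 208.2.
At s = 208.2: P(θ<0.31) ≈ 0.946. Adjusting to match 0.95 gives s ≈ 217.93.
So α = 0.26·217.93 ≈ 56.66, β = 0.74·217.93 ≈ 161.27.

α ≈ 56.66, β ≈ 161.27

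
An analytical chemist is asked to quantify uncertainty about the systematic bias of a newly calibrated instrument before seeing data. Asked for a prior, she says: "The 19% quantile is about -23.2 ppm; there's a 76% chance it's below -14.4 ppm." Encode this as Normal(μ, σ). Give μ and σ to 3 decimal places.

For Normal(μ,σ), the p-quantile is μ + z_p·σ. Here z_{0.19} = -0.8779, z_{0.76} = 0.7063.
So -23.2 = μ − 0.8779σ and -14.4 = μ + 0.7063σ.
Subtracting: σ = (-14.4 − -23.2)/(0.7063 − (-0.8779)) = 5.555.
Then μ = -23.2 − (-0.8779)·5.555 = -18.323.

μ = -18.323, σ = 5.555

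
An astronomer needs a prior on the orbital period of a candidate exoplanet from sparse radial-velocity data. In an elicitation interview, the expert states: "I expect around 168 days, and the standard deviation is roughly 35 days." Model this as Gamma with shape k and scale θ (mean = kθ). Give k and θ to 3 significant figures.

For Gamma(k, scale θ): mean = kθ, variance = kθ², so CV = 1/√k.
CV = SD/mean = 35/168 = 0.2083, hence k = 1/CV² = 23.
Then θ = mean/k = 168/23 = 7.29.

k ≈ 23, θ ≈ 7.29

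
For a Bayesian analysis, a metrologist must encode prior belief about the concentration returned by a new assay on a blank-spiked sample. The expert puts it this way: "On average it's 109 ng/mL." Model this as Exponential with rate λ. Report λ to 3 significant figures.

λ ≈ 0.00917

Exponential mean = 1/λ, so λ = 1/109.0 = 0.00917.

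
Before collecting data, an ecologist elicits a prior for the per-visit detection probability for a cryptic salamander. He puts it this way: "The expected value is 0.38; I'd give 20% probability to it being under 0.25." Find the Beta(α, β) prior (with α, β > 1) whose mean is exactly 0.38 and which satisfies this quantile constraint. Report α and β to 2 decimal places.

With mean 0.38 fixed, write α = 0.38s, β = 0.62s where s = α+β.
Need P(θ < 0.25) = 0.2 under Beta(0.38s, 0.62s). Normal approximation: (q−m)/√(m(1−m)/s) ≈ z_{0.2} = -0.842, so s ≈ 0.38·0.62·(-0.842)²/(0.25−0.38)² = 9.9.
At s = 9.9: P(θ<0.25) ≈ 0.205. Adjusting to match 0.2 gives s ≈ 10.21.
So α = 0.38·10.21 ≈ 3.88, β = 0.62·10.21 ≈ 6.33.

α ≈ 3.88, β ≈ 6.33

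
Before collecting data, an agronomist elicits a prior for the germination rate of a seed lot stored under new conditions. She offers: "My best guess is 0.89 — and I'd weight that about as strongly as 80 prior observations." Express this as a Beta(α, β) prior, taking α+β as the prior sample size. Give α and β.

α = 71.2, β = 8.8

Under the effective-sample-size interpretation, Beta(α, β) has prior mean α/(α+β) and prior sample size α+β.
So α+β = 80 and α/(α+β) = 0.89, giving α = 0.89·80 = 71.2 and β = 80 − 71.2 = 8.8.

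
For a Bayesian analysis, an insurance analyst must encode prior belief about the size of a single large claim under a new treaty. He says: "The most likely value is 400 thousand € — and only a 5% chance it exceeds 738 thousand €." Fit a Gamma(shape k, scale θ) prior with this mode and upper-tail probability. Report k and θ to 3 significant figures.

k ≈ 8.42, θ ≈ 53.9

Gamma(k,θ) with k>1 has mode (k−1)θ, so θ = 400/(k−1).
Need P(X < 738) = 0.95 with θ tied to k this way. Start at k = 2, θ = 400: P(X<738) ≈ 0.550.
Too low — raise k to concentrate. Iterating converges to k ≈ 8.42.
Then θ = 400/(8.42−1) ≈ 53.9.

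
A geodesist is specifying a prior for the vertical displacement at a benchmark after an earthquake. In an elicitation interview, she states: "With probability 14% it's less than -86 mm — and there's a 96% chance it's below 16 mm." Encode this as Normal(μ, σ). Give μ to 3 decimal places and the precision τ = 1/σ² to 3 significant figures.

The p-quantile of Normal(μ,σ) is μ + z_p·σ, with z_{0.14} = -1.08 and z_{0.96} = 1.751.
Eliminate σ: μ = (z₂·x₁ − z₁·x₂)/(z₂ − z₁) = (1.751·-86 − (-1.08)·16)/2.831 = -47.077.
Then σ = (x₂ − x₁)/(z₂ − z₁) = (16 − -86)/2.831 = 36.030.
Precision τ = 1/σ² = 1/36.03² = 0.00077.

μ = -47.077, τ = 0.00077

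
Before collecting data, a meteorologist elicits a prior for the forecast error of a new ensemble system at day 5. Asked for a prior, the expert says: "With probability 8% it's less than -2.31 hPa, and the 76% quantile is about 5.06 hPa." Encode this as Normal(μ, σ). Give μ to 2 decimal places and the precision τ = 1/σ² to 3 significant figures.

μ = 2.59, τ = 0.0821

For Normal(μ,σ), the p-quantile is μ + z_p·σ. Here z_{0.08} = -1.405, z_{0.76} = 0.7063.
So -2.31 = μ − 1.405σ and 5.06 = μ + 0.7063σ.
Subtracting: σ = (5.06 − -2.31)/(0.7063 − (-1.405)) = 3.49.
Then μ = -2.31 − (-1.405)·3.49 = 2.59.
Precision τ = 1/σ² = 1/3.491² = 0.0821.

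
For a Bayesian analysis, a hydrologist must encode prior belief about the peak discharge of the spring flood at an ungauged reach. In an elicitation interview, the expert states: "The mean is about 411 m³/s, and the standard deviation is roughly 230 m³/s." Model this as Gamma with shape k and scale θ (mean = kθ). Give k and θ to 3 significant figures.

k ≈ 3.19, θ ≈ 129

For Gamma(k, scale θ): mean = kθ, variance = kθ², so CV = 1/√k.
CV = SD/mean = 230/411 = 0.5596, hence k = 1/CV² = 3.19.
Then θ = mean/k = 411/3.19 = 129.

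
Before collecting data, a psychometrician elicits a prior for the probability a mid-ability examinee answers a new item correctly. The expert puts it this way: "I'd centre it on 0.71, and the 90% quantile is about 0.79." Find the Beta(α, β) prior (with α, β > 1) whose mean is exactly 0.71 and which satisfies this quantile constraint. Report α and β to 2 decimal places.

With mean 0.71 fixed, write α = 0.71s, β = 0.29s where s = α+β.
Need P(θ < 0.79) = 0.9 under Beta(0.71s, 0.29s). Normal approximation: (q−m)/√(m(1−m)/s) ≈ z_{0.9} = 1.28, so s ≈ 0.71·0.29·(1.28)²/(0.79−0.71)² = 52.8.
At s = 52.8: P(θ<0.79) ≈ 0.907. Adjusting to match 0.9 gives s ≈ 49.88.
So α = 0.71·49.88 ≈ 35.42, β = 0.29·49.88 ≈ 14.47.

α ≈ 35.42, β ≈ 14.47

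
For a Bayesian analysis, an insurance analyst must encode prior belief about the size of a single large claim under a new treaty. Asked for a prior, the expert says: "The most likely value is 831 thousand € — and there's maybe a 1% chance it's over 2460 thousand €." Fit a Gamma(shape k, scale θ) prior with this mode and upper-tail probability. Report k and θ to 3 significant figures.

k ≈ 4.83, θ ≈ 217

Gamma(k,θ) with k>1 has mode (k−1)θ, so θ = 831/(k−1).
Need P(X < 2460) = 0.99 with θ tied to k this way. Start at k = 2, θ = 831: P(X<2460) ≈ 0.795.
Too low — raise k to concentrate. Iterating converges to k ≈ 4.83.
Then θ = 831/(4.83−1) ≈ 217.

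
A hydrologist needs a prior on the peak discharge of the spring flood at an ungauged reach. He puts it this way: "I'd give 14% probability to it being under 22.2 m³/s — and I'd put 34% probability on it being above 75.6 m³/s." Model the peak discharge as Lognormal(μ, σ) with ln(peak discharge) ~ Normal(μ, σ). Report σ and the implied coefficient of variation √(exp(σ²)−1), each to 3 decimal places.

If T ~ Lognormal(μ,σ) then ln T ~ Normal(μ,σ), so the p-quantile of ln T is μ + z_p·σ.
ln(22.2) = 3.1 and ln(75.6) = 4.325; z_{0.14} = -1.08, z_{0.66} = 0.4125.
σ = (4.325 − 3.1)/(0.4125 − (-1.08)) = 0.821.
μ = 3.1 − (-1.08)·0.821 = 3.987.
CV = √(exp(σ²)−1) = √(exp(0.6738)−1) = 0.981.

σ ≈ 0.821, CV ≈ 0.981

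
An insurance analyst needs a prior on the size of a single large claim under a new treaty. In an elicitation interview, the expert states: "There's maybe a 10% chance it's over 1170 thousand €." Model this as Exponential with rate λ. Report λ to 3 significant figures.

P(T > 1170.0) = e^(−λ·1170.0) = 0.1, so λ = −ln(0.1)/1170.0 = 0.00197.

λ ≈ 0.00197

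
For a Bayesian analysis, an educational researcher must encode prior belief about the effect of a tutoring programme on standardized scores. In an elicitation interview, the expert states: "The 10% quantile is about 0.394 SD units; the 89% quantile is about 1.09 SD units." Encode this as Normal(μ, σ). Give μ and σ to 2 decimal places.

For Normal(μ,σ), the p-quantile is μ + z_p·σ. Here z_{0.1} = -1.282, z_{0.89} = 1.227.
So 0.394 = μ − 1.282σ and 1.09 = μ + 1.227σ.
Subtracting: σ = (1.09 − 0.394)/(1.227 − (-1.282)) = 0.28.
Then μ = 0.394 − (-1.282)·0.28 = 0.75.

μ = 0.75, σ = 0.28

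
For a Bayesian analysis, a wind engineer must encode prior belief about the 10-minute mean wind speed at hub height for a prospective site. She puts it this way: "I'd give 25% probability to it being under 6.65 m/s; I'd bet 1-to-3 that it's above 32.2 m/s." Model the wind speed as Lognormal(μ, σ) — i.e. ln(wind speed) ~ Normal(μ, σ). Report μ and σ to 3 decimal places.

μ ≈ 2.683, σ ≈ 1.169

If T ~ Lognormal(μ,σ) then ln T ~ Normal(μ,σ), so the p-quantile of ln T is μ + z_p·σ.
ln(6.65) = 1.895 and ln(32.2) = 3.472; z_{0.25} = -0.6745, z_{0.75} = 0.6745.
σ = (3.472 − 1.895)/(0.6745 − (-0.6745)) = 1.169.
μ = 1.895 − (-0.6745)·1.169 = 2.683.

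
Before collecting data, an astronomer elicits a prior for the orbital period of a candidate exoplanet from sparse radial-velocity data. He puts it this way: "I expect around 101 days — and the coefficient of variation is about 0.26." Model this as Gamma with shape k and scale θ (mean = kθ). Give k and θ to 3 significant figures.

For Gamma(k, scale θ): mean = kθ, variance = kθ², so CV = 1/√k.
CV = 0.26, hence k = 1/CV² = 14.8.
Then θ = mean/k = 101/14.8 = 6.83.

k ≈ 14.8, θ ≈ 6.83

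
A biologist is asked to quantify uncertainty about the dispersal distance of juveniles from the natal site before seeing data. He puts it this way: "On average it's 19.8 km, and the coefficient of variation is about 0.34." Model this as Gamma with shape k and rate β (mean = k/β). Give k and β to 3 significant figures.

k ≈ 8.65, β ≈ 0.437

For Gamma(k, rate β): mean = k/β, variance = k/β², so CV = 1/√k.
CV = 0.34, hence k = 1/CV² = 8.65.
Then β = k/mean = 8.65/19.8 = 0.437.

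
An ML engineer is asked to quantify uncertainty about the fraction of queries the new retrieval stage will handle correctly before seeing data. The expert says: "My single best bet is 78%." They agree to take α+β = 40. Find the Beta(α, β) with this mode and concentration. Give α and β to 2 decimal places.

α = 30.64, β = 9.36

For α,β > 1 the Beta mode is (α−1)/(α+β−2). With α+β = 40, the mode is (α−1)/38.
Set (α−1)/38 = 0.78 → α = 1 + 0.78·38 = 30.64.
β = 40 − α = 9.36.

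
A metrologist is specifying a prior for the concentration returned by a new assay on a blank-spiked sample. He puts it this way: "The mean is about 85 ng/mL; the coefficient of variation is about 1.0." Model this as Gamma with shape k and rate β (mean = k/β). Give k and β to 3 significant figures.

k ≈ 1, β ≈ 0.0118

For Gamma(k, rate β): mean = k/β, variance = k/β², so CV = 1/√k.
CV = 1.0, hence k = 1/CV² = 1.
Then β = k/mean = 1/85 = 0.0118.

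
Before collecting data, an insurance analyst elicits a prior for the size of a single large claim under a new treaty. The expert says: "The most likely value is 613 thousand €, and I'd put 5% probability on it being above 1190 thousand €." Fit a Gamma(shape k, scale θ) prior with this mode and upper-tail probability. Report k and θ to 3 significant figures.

k ≈ 7.31, θ ≈ 97.1

Gamma(k,θ) with k>1 has mode (k−1)θ, so θ = 613/(k−1).
Need P(X < 1190) = 0.95 with θ tied to k this way. Start at k = 2, θ = 613: P(X<1190) ≈ 0.578.
Too low — raise k to concentrate. Iterating converges to k ≈ 7.31.
Then θ = 613/(7.31−1) ≈ 97.1.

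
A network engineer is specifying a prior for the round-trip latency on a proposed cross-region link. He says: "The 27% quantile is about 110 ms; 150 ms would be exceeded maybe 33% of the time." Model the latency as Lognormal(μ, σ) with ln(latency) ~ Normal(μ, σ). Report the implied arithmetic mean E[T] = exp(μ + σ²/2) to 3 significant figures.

E[T] ≈ 138 ms

If T ~ Lognormal(μ,σ) then ln T ~ Normal(μ,σ), so the p-quantile of ln T is μ + z_p·σ.
ln(110) = 4.7 and ln(150) = 5.011; z_{0.27} = -0.6128, z_{0.67} = 0.4399.
σ = (5.011 − 4.7)/(0.4399 − (-0.6128)) = 0.295.
μ = 4.7 − (-0.6128)·0.295 = 4.881.
E[T] = exp(μ + σ²/2) = exp(4.881 + 0.0434) = 138 ms.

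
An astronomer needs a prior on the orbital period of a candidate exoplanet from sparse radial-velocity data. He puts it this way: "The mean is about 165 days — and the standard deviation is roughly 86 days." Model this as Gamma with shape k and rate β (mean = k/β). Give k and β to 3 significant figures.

k ≈ 3.68, β ≈ 0.0223

For Gamma(k, rate β): mean = k/β, variance = k/β², so CV = 1/√k.
CV = SD/mean = 86/165 = 0.5212, hence k = 1/CV² = 3.68.
Then β = k/mean = 3.68/165 = 0.0223.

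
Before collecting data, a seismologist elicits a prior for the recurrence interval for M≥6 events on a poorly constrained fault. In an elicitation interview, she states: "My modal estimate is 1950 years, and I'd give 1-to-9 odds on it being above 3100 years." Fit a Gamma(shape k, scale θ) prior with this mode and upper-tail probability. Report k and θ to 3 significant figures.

k ≈ 9.73, θ ≈ 223

Gamma(k,θ) with k>1 has mode (k−1)θ, so θ = 1950/(k−1).
Need P(X < 3100) = 0.9 with θ tied to k this way. Start at k = 2, θ = 1950: P(X<3100) ≈ 0.472.
Too low — raise k to concentrate. Iterating converges to k ≈ 9.73.
Then θ = 1950/(9.73−1) ≈ 223.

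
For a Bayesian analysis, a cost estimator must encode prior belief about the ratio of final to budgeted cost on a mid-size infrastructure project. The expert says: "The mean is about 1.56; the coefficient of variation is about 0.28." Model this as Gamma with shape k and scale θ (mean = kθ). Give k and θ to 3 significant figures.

For Gamma(k, scale θ): mean = kθ, variance = kθ², so CV = 1/√k.
CV = 0.28, hence k = 1/CV² = 12.8.
Then θ = mean/k = 1.56/12.8 = 0.122.

k ≈ 12.8, θ ≈ 0.122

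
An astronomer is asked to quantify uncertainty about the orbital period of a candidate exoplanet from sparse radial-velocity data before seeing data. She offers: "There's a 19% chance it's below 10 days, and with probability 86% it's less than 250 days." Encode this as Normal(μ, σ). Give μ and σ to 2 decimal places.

μ = 117.60, σ = 122.56

The p-quantile of Normal(μ,σ) is μ + z_p·σ, with z_{0.19} = -0.8779 and z_{0.86} = 1.08.
Eliminate σ: μ = (z₂·x₁ − z₁·x₂)/(z₂ − z₁) = (1.08·10 − (-0.8779)·250)/1.958 = 117.60.
Then σ = (x₂ − x₁)/(z₂ − z₁) = (250 − 10)/1.958 = 122.56.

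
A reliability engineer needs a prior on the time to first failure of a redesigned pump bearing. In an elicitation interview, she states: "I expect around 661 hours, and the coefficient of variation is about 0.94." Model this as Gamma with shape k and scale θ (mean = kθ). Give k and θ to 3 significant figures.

k ≈ 1.13, θ ≈ 584

For Gamma(k, scale θ): mean = kθ, variance = kθ², so CV = 1/√k.
CV = 0.94, hence k = 1/CV² = 1.13.
Then θ = mean/k = 661/1.13 = 584.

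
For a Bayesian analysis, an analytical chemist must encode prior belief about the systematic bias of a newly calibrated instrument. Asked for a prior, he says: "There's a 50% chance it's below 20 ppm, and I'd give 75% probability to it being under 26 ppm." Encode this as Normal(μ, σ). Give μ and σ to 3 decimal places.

For Normal(μ,σ), the p-quantile is μ + z_p·σ. Here z_{0.5} = 0, z_{0.75} = 0.6745.
So 20 = μ + 0σ and 26 = μ + 0.6745σ.
Subtracting: σ = (26 − 20)/(0.6745 − (0)) = 8.896.
Then μ = 20 − (0)·8.896 = 20.000.

μ = 20.000, σ = 8.896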